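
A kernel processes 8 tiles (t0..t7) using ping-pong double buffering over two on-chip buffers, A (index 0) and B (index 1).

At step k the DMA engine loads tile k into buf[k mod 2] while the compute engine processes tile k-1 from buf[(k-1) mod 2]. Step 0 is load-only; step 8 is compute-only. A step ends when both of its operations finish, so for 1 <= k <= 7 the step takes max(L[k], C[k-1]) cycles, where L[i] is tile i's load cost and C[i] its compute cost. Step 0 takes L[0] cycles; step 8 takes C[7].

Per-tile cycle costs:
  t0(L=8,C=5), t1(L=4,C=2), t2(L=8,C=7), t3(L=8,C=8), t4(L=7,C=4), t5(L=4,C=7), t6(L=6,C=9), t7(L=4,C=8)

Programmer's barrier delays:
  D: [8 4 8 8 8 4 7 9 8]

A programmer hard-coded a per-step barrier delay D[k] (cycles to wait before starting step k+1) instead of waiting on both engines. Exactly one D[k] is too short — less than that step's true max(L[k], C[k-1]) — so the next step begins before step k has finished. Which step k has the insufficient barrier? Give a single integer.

hazard at step 1

[0] required=L[0]=8=8 vs D=8 ok
[1] required=max(L[1]=4,C[0]=5)=5 vs D=4 SHORT
[2] required=max(L[2]=8,C[1]=2)=8 vs D=8 ok
[3] required=max(L[3]=8,C[2]=7)=8 vs D=8 ok
[4] required=max(L[4]=7,C[3]=8)=8 vs D=8 ok
[5] required=max(L[5]=4,C[4]=4)=4 vs D=4 ok
[6] required=max(L[6]=6,C[5]=7)=7 vs D=7 ok
[7] required=max(L[7]=4,C[6]=9)=9 vs D=9 ok
[8] required=C[7]=8=8 vs D=8 ok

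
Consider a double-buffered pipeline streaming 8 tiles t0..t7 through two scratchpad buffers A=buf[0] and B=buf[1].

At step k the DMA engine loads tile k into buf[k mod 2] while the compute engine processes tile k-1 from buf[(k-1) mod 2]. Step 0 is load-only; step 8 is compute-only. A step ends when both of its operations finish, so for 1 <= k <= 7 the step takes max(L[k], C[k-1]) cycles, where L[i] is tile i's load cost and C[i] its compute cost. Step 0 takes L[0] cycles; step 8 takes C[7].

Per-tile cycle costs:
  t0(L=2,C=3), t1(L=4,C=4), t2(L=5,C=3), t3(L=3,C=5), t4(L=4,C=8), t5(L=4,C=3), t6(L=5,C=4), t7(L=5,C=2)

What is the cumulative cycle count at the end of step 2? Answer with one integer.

end_cycle[2] = 11

step 0: L[0]=2 → dur=2, Σ=2 | A=load:t0 B=idle [load-only]
step 1: L[1]=4 C[0]=3 → dur=4, Σ=6 | A=compute:t0 B=load:t1 [load-bound]
step 2: L[2]=5 C[1]=4 → dur=5, Σ=11 | A=load:t2 B=compute:t1 [load-bound]
step 3: L[3]=3 C[2]=3 → dur=3, Σ=14 | A=compute:t2 B=load:t3 [tied]
step 4: L[4]=4 C[3]=5 → dur=5, Σ=19 | A=load:t4 B=compute:t3 [compute-bound]
step 5: L[5]=4 C[4]=8 → dur=8, Σ=27 | A=compute:t4 B=load:t5 [compute-bound]
step 6: L[6]=5 C[5]=3 → dur=5, Σ=32 | A=load:t6 B=compute:t5 [load-bound]
step 7: L[7]=5 C[6]=4 → dur=5, Σ=37 | A=compute:t6 B=load:t7 [load-bound]
step 8: C[7]=2 → dur=2, Σ=39 | A=idle B=compute:t7 [compute-only]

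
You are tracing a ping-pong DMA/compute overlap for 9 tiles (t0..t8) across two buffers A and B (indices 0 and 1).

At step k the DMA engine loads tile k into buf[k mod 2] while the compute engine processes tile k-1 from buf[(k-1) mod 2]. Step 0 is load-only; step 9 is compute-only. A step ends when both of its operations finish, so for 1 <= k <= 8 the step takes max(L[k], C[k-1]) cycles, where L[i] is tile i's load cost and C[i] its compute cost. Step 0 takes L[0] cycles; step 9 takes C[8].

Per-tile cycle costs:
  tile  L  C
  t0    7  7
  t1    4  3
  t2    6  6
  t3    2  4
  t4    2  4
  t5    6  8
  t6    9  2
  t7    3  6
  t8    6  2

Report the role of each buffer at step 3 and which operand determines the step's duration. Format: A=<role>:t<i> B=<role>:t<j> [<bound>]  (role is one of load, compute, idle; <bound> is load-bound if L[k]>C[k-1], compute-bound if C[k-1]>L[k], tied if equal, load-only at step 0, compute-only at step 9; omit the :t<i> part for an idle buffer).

  0. 7=7c; end=7; A:t0 B:-
  1. max(4,7)=7c; end=14; A:t0 B:t1
  2. max(6,3)=6c; end=20; A:t2 B:t1
  3. max(2,6)=6c; end=26; A:t2 B:t3
  4. max(2,4)=4c; end=30; A:t4 B:t3
  5. max(6,4)=6c; end=36; A:t4 B:t5
  6. max(9,8)=9c; end=45; A:t6 B:t5
  7. max(3,2)=3c; end=48; A:t6 B:t7
  8. max(6,6)=6c; end=54; A:t8 B:t7
  9. 2=2c; end=56; A:t8 B:t7

step 3: A=compute:t2 B=load:t3 [compute-bound]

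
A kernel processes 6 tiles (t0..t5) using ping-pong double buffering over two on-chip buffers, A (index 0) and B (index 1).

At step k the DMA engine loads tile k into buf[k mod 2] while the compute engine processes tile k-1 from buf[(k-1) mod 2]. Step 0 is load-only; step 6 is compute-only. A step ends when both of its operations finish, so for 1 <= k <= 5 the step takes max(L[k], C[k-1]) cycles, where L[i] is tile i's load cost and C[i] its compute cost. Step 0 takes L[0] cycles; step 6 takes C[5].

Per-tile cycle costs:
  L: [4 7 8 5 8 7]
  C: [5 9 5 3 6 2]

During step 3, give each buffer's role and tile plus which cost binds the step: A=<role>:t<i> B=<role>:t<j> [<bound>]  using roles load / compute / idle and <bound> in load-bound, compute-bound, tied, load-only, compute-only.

step 0: L[0]=4 → dur=4, Σ=4 | A=load:t0 B=idle [load-only]
step 1: L[1]=7 C[0]=5 → dur=7, Σ=11 | A=compute:t0 B=load:t1 [load-bound]
step 2: L[2]=8 C[1]=9 → dur=9, Σ=20 | A=load:t2 B=compute:t1 [compute-bound]
step 3: L[3]=5 C[2]=5 → dur=5, Σ=25 | A=compute:t2 B=load:t3 [tied]
step 4: L[4]=8 C[3]=3 → dur=8, Σ=33 | A=load:t4 B=compute:t3 [load-bound]
step 5: L[5]=7 C[4]=6 → dur=7, Σ=40 | A=compute:t4 B=load:t5 [load-bound]
step 6: C[5]=2 → dur=2, Σ=42 | A=idle B=compute:t5 [compute-only]

step 3: A=compute:t2 B=load:t3 [tied]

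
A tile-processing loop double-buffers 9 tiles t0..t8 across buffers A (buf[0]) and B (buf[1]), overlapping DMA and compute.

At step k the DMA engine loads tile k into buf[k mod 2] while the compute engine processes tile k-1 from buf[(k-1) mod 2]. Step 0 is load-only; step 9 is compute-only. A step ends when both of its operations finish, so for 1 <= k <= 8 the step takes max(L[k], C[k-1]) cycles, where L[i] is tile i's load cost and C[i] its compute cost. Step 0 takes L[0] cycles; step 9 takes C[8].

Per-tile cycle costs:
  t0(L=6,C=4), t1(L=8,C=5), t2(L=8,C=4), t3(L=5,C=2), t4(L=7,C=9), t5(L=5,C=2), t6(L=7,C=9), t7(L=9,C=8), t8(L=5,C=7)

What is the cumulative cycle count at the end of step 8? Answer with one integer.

end_cycle[8] = 67

[0] DMA t0→A (6c) ∥ CU idle ⇒ 6c, clock 6
[1] DMA t1→B (8c) ∥ CU A:t0 (4c) ⇒ 8c, clock 14
[2] DMA t2→A (8c) ∥ CU B:t1 (5c) ⇒ 8c, clock 22
[3] DMA t3→B (5c) ∥ CU A:t2 (4c) ⇒ 5c, clock 27
[4] DMA t4→A (7c) ∥ CU B:t3 (2c) ⇒ 7c, clock 34
[5] DMA t5→B (5c) ∥ CU A:t4 (9c) ⇒ 9c, clock 43
[6] DMA t6→A (7c) ∥ CU B:t5 (2c) ⇒ 7c, clock 50
[7] DMA t7→B (9c) ∥ CU A:t6 (9c) ⇒ 9c, clock 59
[8] DMA t8→A (5c) ∥ CU B:t7 (8c) ⇒ 8c, clock 67
[9] DMA idle ∥ CU A:t8 (7c) ⇒ 7c, clock 74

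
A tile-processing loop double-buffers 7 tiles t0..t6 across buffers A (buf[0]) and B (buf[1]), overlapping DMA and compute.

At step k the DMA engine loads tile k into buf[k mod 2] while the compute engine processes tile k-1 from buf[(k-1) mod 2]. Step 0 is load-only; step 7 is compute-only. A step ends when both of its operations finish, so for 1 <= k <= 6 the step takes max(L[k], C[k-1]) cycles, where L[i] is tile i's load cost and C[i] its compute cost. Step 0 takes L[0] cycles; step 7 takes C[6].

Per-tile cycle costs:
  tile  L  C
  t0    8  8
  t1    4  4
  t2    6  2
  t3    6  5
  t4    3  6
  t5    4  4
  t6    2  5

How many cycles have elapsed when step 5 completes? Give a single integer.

k=0 load=t0/8c comp=- wait=8 total=8
k=1 load=t1/4c comp=t0/8c wait=8 total=16
k=2 load=t2/6c comp=t1/4c wait=6 total=22
k=3 load=t3/6c comp=t2/2c wait=6 total=28
k=4 load=t4/3c comp=t3/5c wait=5 total=33
k=5 load=t5/4c comp=t4/6c wait=6 total=39
k=6 load=t6/2c comp=t5/4c wait=4 total=43
k=7 load=- comp=t6/5c wait=5 total=48

end_cycle[5] = 39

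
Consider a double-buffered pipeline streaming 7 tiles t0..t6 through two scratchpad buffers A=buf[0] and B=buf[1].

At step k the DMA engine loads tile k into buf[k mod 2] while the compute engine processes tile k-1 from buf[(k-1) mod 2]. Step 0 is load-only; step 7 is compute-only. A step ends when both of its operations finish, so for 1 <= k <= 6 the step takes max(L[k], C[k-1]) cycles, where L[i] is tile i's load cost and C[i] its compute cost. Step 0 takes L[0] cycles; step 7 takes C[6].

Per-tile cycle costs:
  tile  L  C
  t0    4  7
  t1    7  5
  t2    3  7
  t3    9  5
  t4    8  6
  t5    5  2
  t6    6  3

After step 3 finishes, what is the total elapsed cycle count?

end_cycle[3] = 25

[0] DMA t0→A (4c) ∥ CU idle ⇒ 4c, clock 4
[1] DMA t1→B (7c) ∥ CU A:t0 (7c) ⇒ 7c, clock 11
[2] DMA t2→A (3c) ∥ CU B:t1 (5c) ⇒ 5c, clock 16
[3] DMA t3→B (9c) ∥ CU A:t2 (7c) ⇒ 9c, clock 25
[4] DMA t4→A (8c) ∥ CU B:t3 (5c) ⇒ 8c, clock 33
[5] DMA t5→B (5c) ∥ CU A:t4 (6c) ⇒ 6c, clock 39
[6] DMA t6→A (6c) ∥ CU B:t5 (2c) ⇒ 6c, clock 45
[7] DMA idle ∥ CU A:t6 (3c) ⇒ 3c, clock 48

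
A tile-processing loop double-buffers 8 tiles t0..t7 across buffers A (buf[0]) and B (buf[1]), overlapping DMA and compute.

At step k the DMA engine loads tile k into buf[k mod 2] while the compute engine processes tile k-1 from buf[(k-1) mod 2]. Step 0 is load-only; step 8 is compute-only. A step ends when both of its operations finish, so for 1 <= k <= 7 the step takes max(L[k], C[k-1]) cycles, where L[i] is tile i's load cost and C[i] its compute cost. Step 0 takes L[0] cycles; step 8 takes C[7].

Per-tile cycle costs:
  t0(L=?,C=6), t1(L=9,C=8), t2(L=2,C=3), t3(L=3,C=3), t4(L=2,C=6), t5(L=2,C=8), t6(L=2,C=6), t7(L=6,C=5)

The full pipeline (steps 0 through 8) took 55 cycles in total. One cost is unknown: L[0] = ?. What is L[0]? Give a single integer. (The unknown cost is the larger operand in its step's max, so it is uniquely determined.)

L[0] = 7

step 0: dur = L[0]=? = L[0]  (unknown; binding)
step 1: dur = max(L[1]=9, C[0]=6) = 9
step 2: dur = max(L[2]=2, C[1]=8) = 8
step 3: dur = max(L[3]=3, C[2]=3) = 3
step 4: dur = max(L[4]=2, C[3]=3) = 3
step 5: dur = max(L[5]=2, C[4]=6) = 6
step 6: dur = max(L[6]=2, C[5]=8) = 8
step 7: dur = max(L[7]=6, C[6]=6) = 6
step 8: dur = C[7]=5 = 5
sum of known step durations = 48
dur[0] = total - known = 55 - 48 = 7
L[0] is the binding max in step 0, so L[0] = dur[0] = 7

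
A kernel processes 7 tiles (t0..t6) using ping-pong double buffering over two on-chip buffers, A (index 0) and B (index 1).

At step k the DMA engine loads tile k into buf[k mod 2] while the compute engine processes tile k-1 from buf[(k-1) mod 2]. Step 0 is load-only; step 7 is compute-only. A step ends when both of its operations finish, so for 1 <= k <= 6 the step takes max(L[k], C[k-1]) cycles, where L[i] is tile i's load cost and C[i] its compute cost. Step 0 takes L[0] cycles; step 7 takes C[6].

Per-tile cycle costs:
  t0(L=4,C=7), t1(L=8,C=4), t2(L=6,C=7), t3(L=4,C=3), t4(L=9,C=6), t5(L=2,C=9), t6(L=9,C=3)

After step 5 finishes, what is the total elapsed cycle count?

step 0: L[0]=4 → dur=4, Σ=4 | A=load:t0 B=idle [load-only]
step 1: L[1]=8 C[0]=7 → dur=8, Σ=12 | A=compute:t0 B=load:t1 [load-bound]
step 2: L[2]=6 C[1]=4 → dur=6, Σ=18 | A=load:t2 B=compute:t1 [load-bound]
step 3: L[3]=4 C[2]=7 → dur=7, Σ=25 | A=compute:t2 B=load:t3 [compute-bound]
step 4: L[4]=9 C[3]=3 → dur=9, Σ=34 | A=load:t4 B=compute:t3 [load-bound]
step 5: L[5]=2 C[4]=6 → dur=6, Σ=40 | A=compute:t4 B=load:t5 [compute-bound]
step 6: L[6]=9 C[5]=9 → dur=9, Σ=49 | A=load:t6 B=compute:t5 [tied]
step 7: C[6]=3 → dur=3, Σ=52 | A=compute:t6 B=idle [compute-only]

end_cycle[5] = 40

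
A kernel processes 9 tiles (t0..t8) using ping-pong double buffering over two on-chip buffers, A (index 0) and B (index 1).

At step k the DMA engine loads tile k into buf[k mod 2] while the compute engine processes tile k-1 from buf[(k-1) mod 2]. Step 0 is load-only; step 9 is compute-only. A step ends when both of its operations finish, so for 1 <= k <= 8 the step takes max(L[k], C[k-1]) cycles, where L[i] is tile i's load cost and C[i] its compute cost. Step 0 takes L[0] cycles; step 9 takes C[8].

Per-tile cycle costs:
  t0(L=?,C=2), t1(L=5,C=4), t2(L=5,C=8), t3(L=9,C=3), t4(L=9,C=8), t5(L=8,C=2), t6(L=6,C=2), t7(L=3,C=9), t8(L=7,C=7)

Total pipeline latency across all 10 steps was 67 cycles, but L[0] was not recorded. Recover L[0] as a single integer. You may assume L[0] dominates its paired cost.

L[0] = 6

step 0 = dur = L[0]=? = L[0]  (unknown; binding)
step 1 = dur = max(L[1]=5, C[0]=2) = 5
step 2 = dur = max(L[2]=5, C[1]=4) = 5
step 3 = dur = max(L[3]=9, C[2]=8) = 9
step 4 = dur = max(L[4]=9, C[3]=3) = 9
step 5 = dur = max(L[5]=8, C[4]=8) = 8
step 6 = dur = max(L[6]=6, C[5]=2) = 6
step 7 = dur = max(L[7]=3, C[6]=2) = 3
step 8 = dur = max(L[8]=7, C[7]=9) = 9
step 9 = dur = C[8]=7 = 7
sum of known step durations = 61
dur[0] = total - known = 67 - 61 = 6
L[0] is the binding max in step 0, so L[0] = dur[0] = 6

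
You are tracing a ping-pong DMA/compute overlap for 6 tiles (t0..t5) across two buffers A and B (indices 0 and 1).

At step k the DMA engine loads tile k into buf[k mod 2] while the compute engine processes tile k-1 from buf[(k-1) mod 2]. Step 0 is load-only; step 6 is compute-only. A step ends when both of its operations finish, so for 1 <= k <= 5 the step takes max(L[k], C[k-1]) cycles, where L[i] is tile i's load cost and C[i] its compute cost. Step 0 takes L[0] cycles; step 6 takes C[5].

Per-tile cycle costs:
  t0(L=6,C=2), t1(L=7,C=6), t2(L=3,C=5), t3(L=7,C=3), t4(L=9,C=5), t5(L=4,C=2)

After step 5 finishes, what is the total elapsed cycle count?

end_cycle[5] = 40

step 0: L[0]=6 → dur=6, Σ=6 | A=load:t0 B=idle [load-only]
step 1: L[1]=7 C[0]=2 → dur=7, Σ=13 | A=compute:t0 B=load:t1 [load-bound]
step 2: L[2]=3 C[1]=6 → dur=6, Σ=19 | A=load:t2 B=compute:t1 [compute-bound]
step 3: L[3]=7 C[2]=5 → dur=7, Σ=26 | A=compute:t2 B=load:t3 [load-bound]
step 4: L[4]=9 C[3]=3 → dur=9, Σ=35 | A=load:t4 B=compute:t3 [load-bound]
step 5: L[5]=4 C[4]=5 → dur=5, Σ=40 | A=compute:t4 B=load:t5 [compute-bound]
step 6: C[5]=2 → dur=2, Σ=42 | A=idle B=compute:t5 [compute-only]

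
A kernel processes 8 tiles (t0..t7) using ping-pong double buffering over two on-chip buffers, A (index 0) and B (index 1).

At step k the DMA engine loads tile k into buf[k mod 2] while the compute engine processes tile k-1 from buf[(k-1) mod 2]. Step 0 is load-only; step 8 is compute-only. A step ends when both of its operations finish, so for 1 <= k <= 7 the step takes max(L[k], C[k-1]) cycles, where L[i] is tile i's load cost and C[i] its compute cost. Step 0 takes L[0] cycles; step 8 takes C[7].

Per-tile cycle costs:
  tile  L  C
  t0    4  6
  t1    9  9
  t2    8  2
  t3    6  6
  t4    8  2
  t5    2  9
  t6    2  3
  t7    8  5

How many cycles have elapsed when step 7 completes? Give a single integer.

end_cycle[7] = 55

step 0: L[0]=4 → dur=4, Σ=4 | A=load:t0 B=idle [load-only]
step 1: L[1]=9 C[0]=6 → dur=9, Σ=13 | A=compute:t0 B=load:t1 [load-bound]
step 2: L[2]=8 C[1]=9 → dur=9, Σ=22 | A=load:t2 B=compute:t1 [compute-bound]
step 3: L[3]=6 C[2]=2 → dur=6, Σ=28 | A=compute:t2 B=load:t3 [load-bound]
step 4: L[4]=8 C[3]=6 → dur=8, Σ=36 | A=load:t4 B=compute:t3 [load-bound]
step 5: L[5]=2 C[4]=2 → dur=2, Σ=38 | A=compute:t4 B=load:t5 [tied]
step 6: L[6]=2 C[5]=9 → dur=9, Σ=47 | A=load:t6 B=compute:t5 [compute-bound]
step 7: L[7]=8 C[6]=3 → dur=8, Σ=55 | A=compute:t6 B=load:t7 [load-bound]
step 8: C[7]=5 → dur=5, Σ=60 | A=idle B=compute:t7 [compute-only]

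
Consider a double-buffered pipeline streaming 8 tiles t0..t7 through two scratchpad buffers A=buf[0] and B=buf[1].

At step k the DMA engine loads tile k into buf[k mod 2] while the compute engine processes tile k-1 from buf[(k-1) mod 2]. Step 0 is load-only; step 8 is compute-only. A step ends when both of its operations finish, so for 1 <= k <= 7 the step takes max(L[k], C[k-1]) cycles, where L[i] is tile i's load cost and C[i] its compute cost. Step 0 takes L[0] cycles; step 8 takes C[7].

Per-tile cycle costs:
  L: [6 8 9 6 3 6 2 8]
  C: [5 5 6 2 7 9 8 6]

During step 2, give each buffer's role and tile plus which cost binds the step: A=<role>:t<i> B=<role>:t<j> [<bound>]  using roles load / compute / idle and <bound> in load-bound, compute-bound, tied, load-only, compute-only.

step 2: A=load:t2 B=compute:t1 [load-bound]

  0. 6=6c; end=6; A:t0 B:-
  1. max(8,5)=8c; end=14; A:t0 B:t1
  2. max(9,5)=9c; end=23; A:t2 B:t1
  3. max(6,6)=6c; end=29; A:t2 B:t3
  4. max(3,2)=3c; end=32; A:t4 B:t3
  5. max(6,7)=7c; end=39; A:t4 B:t5
  6. max(2,9)=9c; end=48; A:t6 B:t5
  7. max(8,8)=8c; end=56; A:t6 B:t7
  8. 6=6c; end=62; A:t6 B:t7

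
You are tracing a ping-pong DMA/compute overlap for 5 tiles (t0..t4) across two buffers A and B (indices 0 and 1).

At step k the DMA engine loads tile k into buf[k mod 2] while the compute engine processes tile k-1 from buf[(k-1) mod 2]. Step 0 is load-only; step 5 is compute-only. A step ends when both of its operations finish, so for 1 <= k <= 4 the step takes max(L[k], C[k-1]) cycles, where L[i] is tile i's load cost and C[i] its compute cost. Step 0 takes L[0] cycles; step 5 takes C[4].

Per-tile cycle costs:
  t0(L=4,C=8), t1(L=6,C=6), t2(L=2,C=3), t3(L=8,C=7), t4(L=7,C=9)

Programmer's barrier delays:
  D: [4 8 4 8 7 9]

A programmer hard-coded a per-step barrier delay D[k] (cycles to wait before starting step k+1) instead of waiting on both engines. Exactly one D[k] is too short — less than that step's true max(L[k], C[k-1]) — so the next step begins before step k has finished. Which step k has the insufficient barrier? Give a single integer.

hazard at step 2

k=0 barrier L[0]=4→4c, D[0]=4 ok
k=1 barrier max(L[1]=6,C[0]=8)→8c, D[1]=8 ok
k=2 barrier max(L[2]=2,C[1]=6)→6c, D[2]=4 SHORT
k=3 barrier max(L[3]=8,C[2]=3)→8c, D[3]=8 ok
k=4 barrier max(L[4]=7,C[3]=7)→7c, D[4]=7 ok
k=5 barrier C[4]=9→9c, D[5]=9 ok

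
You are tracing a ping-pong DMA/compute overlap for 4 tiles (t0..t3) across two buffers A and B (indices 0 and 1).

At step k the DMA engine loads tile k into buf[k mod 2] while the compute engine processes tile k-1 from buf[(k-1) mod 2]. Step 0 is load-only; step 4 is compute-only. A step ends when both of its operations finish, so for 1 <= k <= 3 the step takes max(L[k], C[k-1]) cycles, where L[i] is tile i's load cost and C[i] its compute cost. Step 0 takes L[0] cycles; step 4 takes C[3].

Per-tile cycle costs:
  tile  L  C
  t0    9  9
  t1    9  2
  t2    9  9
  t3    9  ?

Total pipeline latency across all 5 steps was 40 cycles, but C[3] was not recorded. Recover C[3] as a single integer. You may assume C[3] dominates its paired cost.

C[3] = 4

step 0 | dur = L[0]=9 = 9
step 1 | dur = max(L[1]=9, C[0]=9) = 9
step 2 | dur = max(L[2]=9, C[1]=2) = 9
step 3 | dur = max(L[3]=9, C[2]=9) = 9
step 4 | dur = C[3]=? = C[3]  (unknown; binding)
sum of known step durations = 36
dur[4] = total - known = 40 - 36 = 4
C[3] is the binding max in step 4, so C[3] = dur[4] = 4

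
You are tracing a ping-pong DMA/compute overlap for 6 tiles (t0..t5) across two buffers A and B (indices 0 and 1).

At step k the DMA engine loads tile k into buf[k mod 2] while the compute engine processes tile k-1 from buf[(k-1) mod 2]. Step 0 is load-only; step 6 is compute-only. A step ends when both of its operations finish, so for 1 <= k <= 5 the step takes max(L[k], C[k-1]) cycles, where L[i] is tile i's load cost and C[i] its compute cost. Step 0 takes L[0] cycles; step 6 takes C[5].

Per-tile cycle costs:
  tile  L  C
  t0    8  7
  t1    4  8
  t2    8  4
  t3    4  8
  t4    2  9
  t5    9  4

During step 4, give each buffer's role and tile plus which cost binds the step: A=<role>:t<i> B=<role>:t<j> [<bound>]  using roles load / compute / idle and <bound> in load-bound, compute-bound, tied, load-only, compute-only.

k=0 load=t0/8c comp=- wait=8 total=8
k=1 load=t1/4c comp=t0/7c wait=7 total=15
k=2 load=t2/8c comp=t1/8c wait=8 total=23
k=3 load=t3/4c comp=t2/4c wait=4 total=27
k=4 load=t4/2c comp=t3/8c wait=8 total=35
k=5 load=t5/9c comp=t4/9c wait=9 total=44
k=6 load=- comp=t5/4c wait=4 total=48

step 4: A=load:t4 B=compute:t3 [compute-bound]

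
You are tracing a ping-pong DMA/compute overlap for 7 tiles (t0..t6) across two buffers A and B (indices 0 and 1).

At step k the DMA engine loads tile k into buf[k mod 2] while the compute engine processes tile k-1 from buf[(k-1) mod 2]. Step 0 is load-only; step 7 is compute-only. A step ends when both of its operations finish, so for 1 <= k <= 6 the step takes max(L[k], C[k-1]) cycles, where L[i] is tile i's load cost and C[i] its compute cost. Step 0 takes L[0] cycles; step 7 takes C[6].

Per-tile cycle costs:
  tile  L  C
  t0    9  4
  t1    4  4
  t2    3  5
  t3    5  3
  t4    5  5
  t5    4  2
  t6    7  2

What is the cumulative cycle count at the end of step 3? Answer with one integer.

end_cycle[3] = 22

  0. 9=9c; end=9; A:t0 B:-
  1. max(4,4)=4c; end=13; A:t0 B:t1
  2. max(3,4)=4c; end=17; A:t2 B:t1
  3. max(5,5)=5c; end=22; A:t2 B:t3
  4. max(5,3)=5c; end=27; A:t4 B:t3
  5. max(4,5)=5c; end=32; A:t4 B:t5
  6. max(7,2)=7c; end=39; A:t6 B:t5
  7. 2=2c; end=41; A:t6 B:t5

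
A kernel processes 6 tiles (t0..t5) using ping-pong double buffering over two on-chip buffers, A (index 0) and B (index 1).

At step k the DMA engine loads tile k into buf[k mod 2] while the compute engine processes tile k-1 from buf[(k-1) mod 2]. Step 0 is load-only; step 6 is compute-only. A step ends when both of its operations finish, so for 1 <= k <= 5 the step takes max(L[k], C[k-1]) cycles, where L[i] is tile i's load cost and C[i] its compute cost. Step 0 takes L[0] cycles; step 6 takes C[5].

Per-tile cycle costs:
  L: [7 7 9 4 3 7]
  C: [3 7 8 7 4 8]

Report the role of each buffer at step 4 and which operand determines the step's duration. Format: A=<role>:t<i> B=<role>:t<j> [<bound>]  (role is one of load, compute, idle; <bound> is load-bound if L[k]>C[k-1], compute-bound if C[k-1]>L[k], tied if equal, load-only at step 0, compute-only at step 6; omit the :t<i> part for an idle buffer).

[0] DMA t0→A (7c) ∥ CU idle ⇒ 7c, clock 7
[1] DMA t1→B (7c) ∥ CU A:t0 (3c) ⇒ 7c, clock 14
[2] DMA t2→A (9c) ∥ CU B:t1 (7c) ⇒ 9c, clock 23
[3] DMA t3→B (4c) ∥ CU A:t2 (8c) ⇒ 8c, clock 31
[4] DMA t4→A (3c) ∥ CU B:t3 (7c) ⇒ 7c, clock 38
[5] DMA t5→B (7c) ∥ CU A:t4 (4c) ⇒ 7c, clock 45
[6] DMA idle ∥ CU B:t5 (8c) ⇒ 8c, clock 53

step 4: A=load:t4 B=compute:t3 [compute-bound]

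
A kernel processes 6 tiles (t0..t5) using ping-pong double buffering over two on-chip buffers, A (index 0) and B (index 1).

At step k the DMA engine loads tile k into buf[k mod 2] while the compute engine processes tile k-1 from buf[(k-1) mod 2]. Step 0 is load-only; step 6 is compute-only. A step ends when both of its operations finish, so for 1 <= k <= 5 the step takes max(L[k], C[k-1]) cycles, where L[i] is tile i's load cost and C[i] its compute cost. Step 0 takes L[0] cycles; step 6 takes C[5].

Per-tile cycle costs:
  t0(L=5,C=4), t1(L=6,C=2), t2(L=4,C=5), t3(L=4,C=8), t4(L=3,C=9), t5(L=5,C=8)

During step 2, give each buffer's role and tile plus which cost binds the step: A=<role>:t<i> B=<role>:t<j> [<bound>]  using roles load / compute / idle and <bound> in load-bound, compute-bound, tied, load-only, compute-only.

step 2: A=load:t2 B=compute:t1 [load-bound]

k=0 load=t0/5c comp=- wait=5 total=5
k=1 load=t1/6c comp=t0/4c wait=6 total=11
k=2 load=t2/4c comp=t1/2c wait=4 total=15
k=3 load=t3/4c comp=t2/5c wait=5 total=20
k=4 load=t4/3c comp=t3/8c wait=8 total=28
k=5 load=t5/5c comp=t4/9c wait=9 total=37
k=6 load=- comp=t5/8c wait=8 total=45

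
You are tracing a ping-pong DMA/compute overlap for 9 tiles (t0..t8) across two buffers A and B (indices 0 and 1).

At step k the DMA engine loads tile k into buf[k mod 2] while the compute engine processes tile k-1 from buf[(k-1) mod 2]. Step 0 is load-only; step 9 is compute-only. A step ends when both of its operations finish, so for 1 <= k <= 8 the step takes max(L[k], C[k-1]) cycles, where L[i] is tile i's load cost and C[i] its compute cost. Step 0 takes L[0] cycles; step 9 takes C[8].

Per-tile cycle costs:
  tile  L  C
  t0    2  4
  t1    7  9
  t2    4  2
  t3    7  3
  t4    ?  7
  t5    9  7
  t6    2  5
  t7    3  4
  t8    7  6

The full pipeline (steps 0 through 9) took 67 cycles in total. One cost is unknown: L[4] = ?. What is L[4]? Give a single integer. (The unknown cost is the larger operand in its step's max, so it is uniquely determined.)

L[4] = 8

step 0 → dur = L[0]=2 = 2
step 1 → dur = max(L[1]=7, C[0]=4) = 7
step 2 → dur = max(L[2]=4, C[1]=9) = 9
step 3 → dur = max(L[3]=7, C[2]=2) = 7
step 4 → dur = max(L[4]=?, C[3]=3) = L[4]  (unknown; binding)
step 5 → dur = max(L[5]=9, C[4]=7) = 9
step 6 → dur = max(L[6]=2, C[5]=7) = 7
step 7 → dur = max(L[7]=3, C[6]=5) = 5
step 8 → dur = max(L[8]=7, C[7]=4) = 7
step 9 → dur = C[8]=6 = 6
sum of known step durations = 59
dur[4] = total - known = 67 - 59 = 8
L[4] is the binding max in step 4, so L[4] = dur[4] = 8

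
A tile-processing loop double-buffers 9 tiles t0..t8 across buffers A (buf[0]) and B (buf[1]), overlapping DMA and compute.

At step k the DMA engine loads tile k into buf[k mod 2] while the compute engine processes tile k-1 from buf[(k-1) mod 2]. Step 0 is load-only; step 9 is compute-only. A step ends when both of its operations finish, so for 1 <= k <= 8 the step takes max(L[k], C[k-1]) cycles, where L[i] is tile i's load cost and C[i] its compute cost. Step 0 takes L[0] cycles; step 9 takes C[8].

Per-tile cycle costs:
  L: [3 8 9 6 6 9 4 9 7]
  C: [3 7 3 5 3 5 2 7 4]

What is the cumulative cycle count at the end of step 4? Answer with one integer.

end_cycle[4] = 32

k=0 load=t0/3c comp=- wait=3 total=3
k=1 load=t1/8c comp=t0/3c wait=8 total=11
k=2 load=t2/9c comp=t1/7c wait=9 total=20
k=3 load=t3/6c comp=t2/3c wait=6 total=26
k=4 load=t4/6c comp=t3/5c wait=6 total=32
k=5 load=t5/9c comp=t4/3c wait=9 total=41
k=6 load=t6/4c comp=t5/5c wait=5 total=46
k=7 load=t7/9c comp=t6/2c wait=9 total=55
k=8 load=t8/7c comp=t7/7c wait=7 total=62
k=9 load=- comp=t8/4c wait=4 total=66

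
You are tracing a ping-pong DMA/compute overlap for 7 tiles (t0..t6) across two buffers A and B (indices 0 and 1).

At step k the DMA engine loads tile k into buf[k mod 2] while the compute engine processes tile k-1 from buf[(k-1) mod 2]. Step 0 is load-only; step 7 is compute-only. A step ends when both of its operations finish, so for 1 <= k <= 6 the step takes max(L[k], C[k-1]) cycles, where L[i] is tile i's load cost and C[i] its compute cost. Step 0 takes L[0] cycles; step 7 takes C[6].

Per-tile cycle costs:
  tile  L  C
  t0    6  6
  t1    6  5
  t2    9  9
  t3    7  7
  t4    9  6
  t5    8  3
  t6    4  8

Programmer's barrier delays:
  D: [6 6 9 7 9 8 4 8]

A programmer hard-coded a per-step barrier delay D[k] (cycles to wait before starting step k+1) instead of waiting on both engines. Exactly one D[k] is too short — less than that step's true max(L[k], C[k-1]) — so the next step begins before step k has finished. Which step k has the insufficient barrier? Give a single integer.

hazard at step 3

step 0: need L[0]=6 = 6; D[0]=6 ok
step 1: need max(L[1]=6,C[0]=6) = 6; D[1]=6 ok
step 2: need max(L[2]=9,C[1]=5) = 9; D[2]=9 ok
step 3: need max(L[3]=7,C[2]=9) = 9; D[3]=7 SHORT
step 4: need max(L[4]=9,C[3]=7) = 9; D[4]=9 ok
step 5: need max(L[5]=8,C[4]=6) = 8; D[5]=8 ok
step 6: need max(L[6]=4,C[5]=3) = 4; D[6]=4 ok
step 7: need C[6]=8 = 8; D[7]=8 ok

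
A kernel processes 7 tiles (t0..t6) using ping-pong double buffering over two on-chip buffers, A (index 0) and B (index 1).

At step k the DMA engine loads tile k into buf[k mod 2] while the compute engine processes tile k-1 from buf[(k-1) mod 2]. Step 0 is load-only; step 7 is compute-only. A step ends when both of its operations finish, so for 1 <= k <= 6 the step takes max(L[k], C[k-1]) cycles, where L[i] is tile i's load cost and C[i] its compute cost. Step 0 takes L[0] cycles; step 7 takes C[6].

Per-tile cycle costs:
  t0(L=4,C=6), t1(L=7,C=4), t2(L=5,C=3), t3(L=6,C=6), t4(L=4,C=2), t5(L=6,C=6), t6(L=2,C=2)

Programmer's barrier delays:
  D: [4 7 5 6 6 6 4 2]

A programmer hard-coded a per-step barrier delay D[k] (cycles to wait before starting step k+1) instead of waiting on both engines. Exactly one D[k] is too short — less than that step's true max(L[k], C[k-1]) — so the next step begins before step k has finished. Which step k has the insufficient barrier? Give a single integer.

hazard at step 6

k=0 barrier L[0]=4→4c, D[0]=4 ok
k=1 barrier max(L[1]=7,C[0]=6)→7c, D[1]=7 ok
k=2 barrier max(L[2]=5,C[1]=4)→5c, D[2]=5 ok
k=3 barrier max(L[3]=6,C[2]=3)→6c, D[3]=6 ok
k=4 barrier max(L[4]=4,C[3]=6)→6c, D[4]=6 ok
k=5 barrier max(L[5]=6,C[4]=2)→6c, D[5]=6 ok
k=6 barrier max(L[6]=2,C[5]=6)→6c, D[6]=4 SHORT
k=7 barrier C[6]=2→2c, D[7]=2 ok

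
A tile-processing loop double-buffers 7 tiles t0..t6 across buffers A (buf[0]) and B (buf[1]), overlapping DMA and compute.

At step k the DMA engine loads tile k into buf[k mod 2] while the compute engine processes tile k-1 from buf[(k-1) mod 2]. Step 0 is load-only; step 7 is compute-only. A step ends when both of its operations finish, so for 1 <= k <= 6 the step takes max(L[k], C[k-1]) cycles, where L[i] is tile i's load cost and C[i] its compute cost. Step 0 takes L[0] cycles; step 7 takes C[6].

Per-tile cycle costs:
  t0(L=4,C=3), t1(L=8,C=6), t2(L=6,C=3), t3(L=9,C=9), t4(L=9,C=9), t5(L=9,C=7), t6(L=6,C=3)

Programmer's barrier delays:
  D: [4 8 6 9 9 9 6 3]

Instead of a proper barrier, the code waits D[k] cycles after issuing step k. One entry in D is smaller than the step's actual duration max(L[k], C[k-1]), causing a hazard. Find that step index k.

hazard at step 6

step 0: need L[0]=4 = 4; D[0]=4 ok
step 1: need max(L[1]=8,C[0]=3) = 8; D[1]=8 ok
step 2: need max(L[2]=6,C[1]=6) = 6; D[2]=6 ok
step 3: need max(L[3]=9,C[2]=3) = 9; D[3]=9 ok
step 4: need max(L[4]=9,C[3]=9) = 9; D[4]=9 ok
step 5: need max(L[5]=9,C[4]=9) = 9; D[5]=9 ok
step 6: need max(L[6]=6,C[5]=7) = 7; D[6]=6 SHORT
step 7: need C[6]=3 = 3; D[7]=3 ok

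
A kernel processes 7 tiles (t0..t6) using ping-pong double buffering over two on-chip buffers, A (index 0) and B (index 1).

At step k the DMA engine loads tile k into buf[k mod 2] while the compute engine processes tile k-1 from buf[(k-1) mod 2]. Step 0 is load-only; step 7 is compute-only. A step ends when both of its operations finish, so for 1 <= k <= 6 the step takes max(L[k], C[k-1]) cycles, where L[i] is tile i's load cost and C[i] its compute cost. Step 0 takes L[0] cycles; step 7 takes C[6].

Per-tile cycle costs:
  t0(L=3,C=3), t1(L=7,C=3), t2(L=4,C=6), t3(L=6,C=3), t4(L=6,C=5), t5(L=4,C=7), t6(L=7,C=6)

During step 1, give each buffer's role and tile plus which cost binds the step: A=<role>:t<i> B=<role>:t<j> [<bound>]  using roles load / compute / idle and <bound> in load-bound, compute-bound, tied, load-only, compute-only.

k=0 load=t0/3c comp=- wait=3 total=3
k=1 load=t1/7c comp=t0/3c wait=7 total=10
k=2 load=t2/4c comp=t1/3c wait=4 total=14
k=3 load=t3/6c comp=t2/6c wait=6 total=20
k=4 load=t4/6c comp=t3/3c wait=6 total=26
k=5 load=t5/4c comp=t4/5c wait=5 total=31
k=6 load=t6/7c comp=t5/7c wait=7 total=38
k=7 load=- comp=t6/6c wait=6 total=44

step 1: A=compute:t0 B=load:t1 [load-bound]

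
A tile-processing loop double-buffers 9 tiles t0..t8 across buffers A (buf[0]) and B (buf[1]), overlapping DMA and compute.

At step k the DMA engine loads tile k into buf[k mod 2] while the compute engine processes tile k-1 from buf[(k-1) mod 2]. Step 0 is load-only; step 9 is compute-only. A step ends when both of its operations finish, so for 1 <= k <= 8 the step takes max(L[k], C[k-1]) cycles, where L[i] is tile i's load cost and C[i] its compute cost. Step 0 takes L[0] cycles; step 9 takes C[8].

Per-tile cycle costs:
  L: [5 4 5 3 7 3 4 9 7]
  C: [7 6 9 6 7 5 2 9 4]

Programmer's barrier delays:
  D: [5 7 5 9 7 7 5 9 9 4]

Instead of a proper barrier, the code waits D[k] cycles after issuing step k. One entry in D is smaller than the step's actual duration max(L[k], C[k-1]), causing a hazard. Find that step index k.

step 0: need L[0]=5 = 5; D[0]=5 ok
step 1: need max(L[1]=4,C[0]=7) = 7; D[1]=7 ok
step 2: need max(L[2]=5,C[1]=6) = 6; D[2]=5 SHORT
step 3: need max(L[3]=3,C[2]=9) = 9; D[3]=9 ok
step 4: need max(L[4]=7,C[3]=6) = 7; D[4]=7 ok
step 5: need max(L[5]=3,C[4]=7) = 7; D[5]=7 ok
step 6: need max(L[6]=4,C[5]=5) = 5; D[6]=5 ok
step 7: need max(L[7]=9,C[6]=2) = 9; D[7]=9 ok
step 8: need max(L[8]=7,C[7]=9) = 9; D[8]=9 ok
step 9: need C[8]=4 = 4; D[9]=4 ok

hazard at step 2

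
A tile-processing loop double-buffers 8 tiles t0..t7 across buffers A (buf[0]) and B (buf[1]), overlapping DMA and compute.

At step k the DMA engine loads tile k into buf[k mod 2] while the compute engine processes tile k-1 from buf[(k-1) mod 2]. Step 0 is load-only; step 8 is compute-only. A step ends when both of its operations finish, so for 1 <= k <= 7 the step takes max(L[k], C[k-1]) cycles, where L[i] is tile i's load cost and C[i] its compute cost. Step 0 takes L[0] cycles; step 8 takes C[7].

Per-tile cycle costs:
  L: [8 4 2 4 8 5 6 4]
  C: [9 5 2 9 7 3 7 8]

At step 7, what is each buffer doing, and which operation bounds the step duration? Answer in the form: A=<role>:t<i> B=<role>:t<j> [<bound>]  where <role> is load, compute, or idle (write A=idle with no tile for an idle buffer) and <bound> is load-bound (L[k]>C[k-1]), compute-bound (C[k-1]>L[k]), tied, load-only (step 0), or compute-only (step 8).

step 0: L[0]=8 → dur=8, Σ=8 | A=load:t0 B=idle [load-only]
step 1: L[1]=4 C[0]=9 → dur=9, Σ=17 | A=compute:t0 B=load:t1 [compute-bound]
step 2: L[2]=2 C[1]=5 → dur=5, Σ=22 | A=load:t2 B=compute:t1 [compute-bound]
step 3: L[3]=4 C[2]=2 → dur=4, Σ=26 | A=compute:t2 B=load:t3 [load-bound]
step 4: L[4]=8 C[3]=9 → dur=9, Σ=35 | A=load:t4 B=compute:t3 [compute-bound]
step 5: L[5]=5 C[4]=7 → dur=7, Σ=42 | A=compute:t4 B=load:t5 [compute-bound]
step 6: L[6]=6 C[5]=3 → dur=6, Σ=48 | A=load:t6 B=compute:t5 [load-bound]
step 7: L[7]=4 C[6]=7 → dur=7, Σ=55 | A=compute:t6 B=load:t7 [compute-bound]
step 8: C[7]=8 → dur=8, Σ=63 | A=idle B=compute:t7 [compute-only]

step 7: A=compute:t6 B=load:t7 [compute-bound]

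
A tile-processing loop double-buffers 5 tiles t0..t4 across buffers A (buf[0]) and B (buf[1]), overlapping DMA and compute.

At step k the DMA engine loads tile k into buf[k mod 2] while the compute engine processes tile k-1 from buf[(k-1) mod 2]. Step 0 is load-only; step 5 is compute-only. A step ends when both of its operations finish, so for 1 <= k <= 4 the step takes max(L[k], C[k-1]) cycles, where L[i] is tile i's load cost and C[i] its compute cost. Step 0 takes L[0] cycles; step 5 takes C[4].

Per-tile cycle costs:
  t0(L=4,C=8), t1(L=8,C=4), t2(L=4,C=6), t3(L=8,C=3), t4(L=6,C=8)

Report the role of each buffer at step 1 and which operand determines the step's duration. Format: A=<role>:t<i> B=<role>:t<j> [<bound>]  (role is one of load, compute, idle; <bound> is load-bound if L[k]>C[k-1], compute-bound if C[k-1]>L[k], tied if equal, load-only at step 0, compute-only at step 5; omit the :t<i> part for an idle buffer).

[0] DMA t0→A (4c) ∥ CU idle ⇒ 4c, clock 4
[1] DMA t1→B (8c) ∥ CU A:t0 (8c) ⇒ 8c, clock 12
[2] DMA t2→A (4c) ∥ CU B:t1 (4c) ⇒ 4c, clock 16
[3] DMA t3→B (8c) ∥ CU A:t2 (6c) ⇒ 8c, clock 24
[4] DMA t4→A (6c) ∥ CU B:t3 (3c) ⇒ 6c, clock 30
[5] DMA idle ∥ CU A:t4 (8c) ⇒ 8c, clock 38

step 1: A=compute:t0 B=load:t1 [tied]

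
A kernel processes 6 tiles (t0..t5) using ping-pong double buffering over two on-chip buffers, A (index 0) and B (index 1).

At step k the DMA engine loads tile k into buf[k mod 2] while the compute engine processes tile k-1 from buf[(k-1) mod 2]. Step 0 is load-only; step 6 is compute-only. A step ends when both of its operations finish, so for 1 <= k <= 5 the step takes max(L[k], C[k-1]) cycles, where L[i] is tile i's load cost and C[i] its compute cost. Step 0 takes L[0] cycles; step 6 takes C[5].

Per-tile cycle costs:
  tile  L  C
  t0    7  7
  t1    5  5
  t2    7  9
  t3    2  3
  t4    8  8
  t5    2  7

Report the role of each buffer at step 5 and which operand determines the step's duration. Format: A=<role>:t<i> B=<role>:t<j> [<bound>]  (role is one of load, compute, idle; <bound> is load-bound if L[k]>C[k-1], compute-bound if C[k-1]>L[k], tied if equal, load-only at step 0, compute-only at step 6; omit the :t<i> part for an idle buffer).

[0] DMA t0→A (7c) ∥ CU idle ⇒ 7c, clock 7
[1] DMA t1→B (5c) ∥ CU A:t0 (7c) ⇒ 7c, clock 14
[2] DMA t2→A (7c) ∥ CU B:t1 (5c) ⇒ 7c, clock 21
[3] DMA t3→B (2c) ∥ CU A:t2 (9c) ⇒ 9c, clock 30
[4] DMA t4→A (8c) ∥ CU B:t3 (3c) ⇒ 8c, clock 38
[5] DMA t5→B (2c) ∥ CU A:t4 (8c) ⇒ 8c, clock 46
[6] DMA idle ∥ CU B:t5 (7c) ⇒ 7c, clock 53

step 5: A=compute:t4 B=load:t5 [compute-bound]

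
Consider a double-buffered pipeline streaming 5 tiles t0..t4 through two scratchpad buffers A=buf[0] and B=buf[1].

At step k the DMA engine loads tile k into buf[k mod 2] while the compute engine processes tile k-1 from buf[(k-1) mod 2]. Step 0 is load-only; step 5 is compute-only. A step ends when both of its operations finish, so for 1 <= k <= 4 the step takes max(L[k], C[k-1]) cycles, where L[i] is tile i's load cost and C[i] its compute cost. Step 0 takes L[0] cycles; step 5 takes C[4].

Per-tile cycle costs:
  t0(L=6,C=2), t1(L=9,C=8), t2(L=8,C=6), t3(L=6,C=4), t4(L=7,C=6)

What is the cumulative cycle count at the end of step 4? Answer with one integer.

end_cycle[4] = 36

k=0 load=t0/6c comp=- wait=6 total=6
k=1 load=t1/9c comp=t0/2c wait=9 total=15
k=2 load=t2/8c comp=t1/8c wait=8 total=23
k=3 load=t3/6c comp=t2/6c wait=6 total=29
k=4 load=t4/7c comp=t3/4c wait=7 total=36
k=5 load=- comp=t4/6c wait=6 total=42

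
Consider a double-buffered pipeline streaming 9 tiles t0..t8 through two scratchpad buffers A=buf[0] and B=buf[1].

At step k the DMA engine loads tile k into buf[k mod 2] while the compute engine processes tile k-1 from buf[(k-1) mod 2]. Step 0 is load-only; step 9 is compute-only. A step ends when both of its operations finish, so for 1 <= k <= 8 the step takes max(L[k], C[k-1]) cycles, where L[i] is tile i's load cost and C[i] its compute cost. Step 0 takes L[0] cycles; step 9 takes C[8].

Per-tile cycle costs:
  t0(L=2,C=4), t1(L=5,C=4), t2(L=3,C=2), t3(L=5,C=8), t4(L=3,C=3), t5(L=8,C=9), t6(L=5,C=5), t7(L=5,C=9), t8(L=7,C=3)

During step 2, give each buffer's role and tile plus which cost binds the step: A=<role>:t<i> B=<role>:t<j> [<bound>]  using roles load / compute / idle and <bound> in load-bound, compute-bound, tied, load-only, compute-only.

k=0 load=t0/2c comp=- wait=2 total=2
k=1 load=t1/5c comp=t0/4c wait=5 total=7
k=2 load=t2/3c comp=t1/4c wait=4 total=11
k=3 load=t3/5c comp=t2/2c wait=5 total=16
k=4 load=t4/3c comp=t3/8c wait=8 total=24
k=5 load=t5/8c comp=t4/3c wait=8 total=32
k=6 load=t6/5c comp=t5/9c wait=9 total=41
k=7 load=t7/5c comp=t6/5c wait=5 total=46
k=8 load=t8/7c comp=t7/9c wait=9 total=55
k=9 load=- comp=t8/3c wait=3 total=58

step 2: A=load:t2 B=compute:t1 [compute-bound]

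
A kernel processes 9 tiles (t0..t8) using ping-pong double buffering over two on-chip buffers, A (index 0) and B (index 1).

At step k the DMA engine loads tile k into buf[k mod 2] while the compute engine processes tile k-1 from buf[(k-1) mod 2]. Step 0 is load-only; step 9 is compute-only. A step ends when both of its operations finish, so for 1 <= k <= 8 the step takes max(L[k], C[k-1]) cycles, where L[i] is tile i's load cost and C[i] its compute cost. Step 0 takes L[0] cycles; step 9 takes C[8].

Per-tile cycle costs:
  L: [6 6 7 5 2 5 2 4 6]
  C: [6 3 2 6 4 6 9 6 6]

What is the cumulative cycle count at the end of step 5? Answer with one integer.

end_cycle[5] = 35

step 0: L[0]=6 → dur=6, Σ=6 | A=load:t0 B=idle [load-only]
step 1: L[1]=6 C[0]=6 → dur=6, Σ=12 | A=compute:t0 B=load:t1 [tied]
step 2: L[2]=7 C[1]=3 → dur=7, Σ=19 | A=load:t2 B=compute:t1 [load-bound]
step 3: L[3]=5 C[2]=2 → dur=5, Σ=24 | A=compute:t2 B=load:t3 [load-bound]
step 4: L[4]=2 C[3]=6 → dur=6, Σ=30 | A=load:t4 B=compute:t3 [compute-bound]
step 5: L[5]=5 C[4]=4 → dur=5, Σ=35 | A=compute:t4 B=load:t5 [load-bound]
step 6: L[6]=2 C[5]=6 → dur=6, Σ=41 | A=load:t6 B=compute:t5 [compute-bound]
step 7: L[7]=4 C[6]=9 → dur=9, Σ=50 | A=compute:t6 B=load:t7 [compute-bound]
step 8: L[8]=6 C[7]=6 → dur=6, Σ=56 | A=load:t8 B=compute:t7 [tied]
step 9: C[8]=6 → dur=6, Σ=62 | A=compute:t8 B=idle [compute-only]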